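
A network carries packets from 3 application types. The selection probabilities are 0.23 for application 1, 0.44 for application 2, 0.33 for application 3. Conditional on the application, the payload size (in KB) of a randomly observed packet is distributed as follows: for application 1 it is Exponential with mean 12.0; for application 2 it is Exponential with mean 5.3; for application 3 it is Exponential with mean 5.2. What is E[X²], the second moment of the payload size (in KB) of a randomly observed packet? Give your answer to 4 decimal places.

For each component E[X²] = Var + (mean)², giving 1: 288; 2: 56.18; 3: 54.08.
Overall E[X²] = 0.23·288 + 0.44·56.18 + 0.33·54.08 = 108.806.

108.8056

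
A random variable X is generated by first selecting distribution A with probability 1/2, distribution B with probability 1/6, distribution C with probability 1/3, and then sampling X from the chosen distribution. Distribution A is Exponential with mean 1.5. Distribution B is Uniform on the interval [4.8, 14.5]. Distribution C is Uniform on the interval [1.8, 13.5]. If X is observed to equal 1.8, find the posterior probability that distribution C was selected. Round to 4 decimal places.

Likelihoods f(1.8 | ·): A: 0.200796; B: 0; C: 0.0854701.
Posterior ∝ prior × likelihood. Numerator for C: 0.333333·0.0854701 = 0.02849.
Normalizing constant: 0.5·0.200796 + 0.166667·0 + 0.333333·0.0854701 = 0.128888.
P(C | observation) = 0.02849 / 0.128888 = 0.221045.

0.2210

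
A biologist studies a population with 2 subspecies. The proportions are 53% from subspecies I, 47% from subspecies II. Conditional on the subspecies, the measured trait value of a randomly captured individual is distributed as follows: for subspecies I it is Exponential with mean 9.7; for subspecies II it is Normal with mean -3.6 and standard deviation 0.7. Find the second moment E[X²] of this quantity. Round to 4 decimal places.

For each component E[X²] = Var + (mean)², giving I: 188.18; II: 13.45.
Overall E[X²] = 0.53·188.18 + 0.47·13.45 = 106.057.

106.0569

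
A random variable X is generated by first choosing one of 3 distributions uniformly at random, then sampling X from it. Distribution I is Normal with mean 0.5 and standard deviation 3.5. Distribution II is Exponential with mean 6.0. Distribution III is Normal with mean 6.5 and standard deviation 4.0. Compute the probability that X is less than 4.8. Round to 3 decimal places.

Conditional on each component, P(X < 4.8): I: 0.890384; II: 0.550671; III: 0.335418.
By total probability, P(X < 4.8) = 0.333333·0.890384 + 0.333333·0.550671 + 0.333333·0.335418 = 0.592158.

0.592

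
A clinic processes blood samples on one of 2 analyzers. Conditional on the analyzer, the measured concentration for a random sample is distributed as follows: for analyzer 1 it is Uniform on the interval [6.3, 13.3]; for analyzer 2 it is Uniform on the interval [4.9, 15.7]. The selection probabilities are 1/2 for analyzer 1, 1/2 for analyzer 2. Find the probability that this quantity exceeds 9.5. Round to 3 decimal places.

Conditional on each analyzer, P(X > 9.5): 1: 0.542857; 2: 0.574074.
By total probability, P(X > 9.5) = 0.5·0.542857 + 0.5·0.574074 = 0.558466.

0.558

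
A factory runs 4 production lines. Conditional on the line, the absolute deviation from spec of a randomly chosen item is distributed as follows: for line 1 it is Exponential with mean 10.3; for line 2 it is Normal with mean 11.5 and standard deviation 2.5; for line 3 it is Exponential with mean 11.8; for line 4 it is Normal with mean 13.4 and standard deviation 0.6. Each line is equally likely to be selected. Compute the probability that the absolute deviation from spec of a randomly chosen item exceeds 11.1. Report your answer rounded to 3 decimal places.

Conditional on each line, P(X > 11.1): 1: 0.340388; 2: 0.563559; 3: 0.390363; 4: 0.999937.
By total probability, P(X > 11.1) = 0.25·0.340388 + 0.25·0.563559 + 0.25·0.390363 + 0.25·0.999937 = 0.573562.

0.574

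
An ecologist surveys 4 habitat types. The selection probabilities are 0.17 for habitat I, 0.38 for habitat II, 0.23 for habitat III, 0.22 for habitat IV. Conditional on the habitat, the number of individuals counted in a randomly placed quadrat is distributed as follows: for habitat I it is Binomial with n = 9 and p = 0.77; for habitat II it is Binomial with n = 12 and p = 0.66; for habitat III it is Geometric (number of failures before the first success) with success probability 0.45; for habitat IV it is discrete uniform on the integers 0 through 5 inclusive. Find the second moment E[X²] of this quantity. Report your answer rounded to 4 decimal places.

36.2794

For each component E[X²] = Var + (mean)², giving I: 49.6188; II: 65.4192; III: 4.20988; IV: 9.16667.
Overall E[X²] = 0.17·49.6188 + 0.38·65.4192 + 0.23·4.20988 + 0.22·9.16667 = 36.2794.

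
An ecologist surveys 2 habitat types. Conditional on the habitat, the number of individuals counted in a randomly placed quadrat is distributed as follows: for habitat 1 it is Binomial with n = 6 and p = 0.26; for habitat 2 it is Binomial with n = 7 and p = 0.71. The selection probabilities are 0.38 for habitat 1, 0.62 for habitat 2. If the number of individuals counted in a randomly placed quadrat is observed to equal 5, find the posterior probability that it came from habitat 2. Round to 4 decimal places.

Likelihoods P(X=5 | ·): 1: 0.00527533; 2: 0.318645.
Posterior ∝ prior × likelihood. Numerator for 2: 0.62·0.318645 = 0.19756.
Normalizing constant: 0.38·0.00527533 + 0.62·0.318645 = 0.199564.
P(2 | observation) = 0.19756 / 0.199564 = 0.989955.

0.9900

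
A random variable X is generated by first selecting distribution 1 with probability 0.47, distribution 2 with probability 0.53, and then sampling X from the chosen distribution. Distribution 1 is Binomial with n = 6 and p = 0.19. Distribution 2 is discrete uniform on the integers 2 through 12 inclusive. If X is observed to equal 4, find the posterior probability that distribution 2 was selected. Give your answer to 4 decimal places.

0.8888

Likelihoods P(X=4 | ·): 1: 0.0128255; 2: 0.0909091.
Posterior ∝ prior × likelihood. Numerator for 2: 0.53·0.0909091 = 0.0481818.
Normalizing constant: 0.47·0.0128255 + 0.53·0.0909091 = 0.0542098.
P(2 | observation) = 0.0481818 / 0.0542098 = 0.888802.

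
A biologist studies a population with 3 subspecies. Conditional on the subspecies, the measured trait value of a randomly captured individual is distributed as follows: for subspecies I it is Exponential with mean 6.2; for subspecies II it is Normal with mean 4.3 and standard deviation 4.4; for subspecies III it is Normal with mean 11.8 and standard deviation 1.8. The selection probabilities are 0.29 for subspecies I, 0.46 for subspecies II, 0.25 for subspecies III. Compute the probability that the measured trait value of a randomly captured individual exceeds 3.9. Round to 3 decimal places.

0.651

Conditional on each subspecies, P(X > 3.9): I: 0.533107; II: 0.536218; III: 0.999994.
By total probability, P(X > 3.9) = 0.29·0.533107 + 0.46·0.536218 + 0.25·0.999994 = 0.65126.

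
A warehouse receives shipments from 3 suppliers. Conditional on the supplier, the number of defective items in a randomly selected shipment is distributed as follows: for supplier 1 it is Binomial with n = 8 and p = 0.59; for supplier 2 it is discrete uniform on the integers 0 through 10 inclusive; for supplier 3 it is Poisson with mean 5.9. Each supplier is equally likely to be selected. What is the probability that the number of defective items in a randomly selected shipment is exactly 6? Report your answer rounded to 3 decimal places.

0.150

Conditional on each supplier, P(X = 6): 1: 0.198535; 2: 0.0909091; 3: 0.160488.
By total probability, P(X = 6) = 0.333333·0.198535 + 0.333333·0.0909091 + 0.333333·0.160488 = 0.149977.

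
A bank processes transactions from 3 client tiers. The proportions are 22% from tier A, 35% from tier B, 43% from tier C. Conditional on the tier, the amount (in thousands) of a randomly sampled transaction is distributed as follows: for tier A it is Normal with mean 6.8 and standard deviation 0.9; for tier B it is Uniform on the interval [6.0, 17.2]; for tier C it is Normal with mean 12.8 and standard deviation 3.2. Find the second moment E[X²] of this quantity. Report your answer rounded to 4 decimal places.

For each component E[X²] = Var + (mean)², giving A: 47.05; B: 145.013; C: 174.08.
Overall E[X²] = 0.22·47.05 + 0.35·145.013 + 0.43·174.08 = 135.96.

135.9601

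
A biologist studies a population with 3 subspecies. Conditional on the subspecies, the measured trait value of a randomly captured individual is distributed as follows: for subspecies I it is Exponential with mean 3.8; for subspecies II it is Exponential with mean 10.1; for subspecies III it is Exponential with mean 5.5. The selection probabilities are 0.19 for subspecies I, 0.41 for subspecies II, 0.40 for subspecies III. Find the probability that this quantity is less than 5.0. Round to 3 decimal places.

0.538

Conditional on each subspecies, P(X < 5.0): I: 0.731738; II: 0.390459; III: 0.59711.
By total probability, P(X < 5.0) = 0.19·0.731738 + 0.41·0.390459 + 0.4·0.59711 = 0.537962.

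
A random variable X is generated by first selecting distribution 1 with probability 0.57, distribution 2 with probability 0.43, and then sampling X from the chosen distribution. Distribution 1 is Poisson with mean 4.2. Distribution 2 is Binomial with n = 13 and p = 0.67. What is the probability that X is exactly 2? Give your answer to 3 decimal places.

0.075

Conditional on each component, P(X = 2): 1: 0.132261; 2: 0.000176969.
By total probability, P(X = 2) = 0.57·0.132261 + 0.43·0.000176969 = 0.0754649.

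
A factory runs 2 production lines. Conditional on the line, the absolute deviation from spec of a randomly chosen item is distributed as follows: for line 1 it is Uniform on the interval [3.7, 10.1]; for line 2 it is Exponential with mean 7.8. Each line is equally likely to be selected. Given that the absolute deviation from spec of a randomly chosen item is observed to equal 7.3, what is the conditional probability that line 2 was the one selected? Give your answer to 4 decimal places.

0.2435

Likelihoods f(7.3 | ·): 1: 0.15625; 2: 0.0502864.
Posterior ∝ prior × likelihood. Numerator for 2: 0.5·0.0502864 = 0.0251432.
Normalizing constant: 0.5·0.15625 + 0.5·0.0502864 = 0.103268.
P(2 | observation) = 0.0251432 / 0.103268 = 0.243475.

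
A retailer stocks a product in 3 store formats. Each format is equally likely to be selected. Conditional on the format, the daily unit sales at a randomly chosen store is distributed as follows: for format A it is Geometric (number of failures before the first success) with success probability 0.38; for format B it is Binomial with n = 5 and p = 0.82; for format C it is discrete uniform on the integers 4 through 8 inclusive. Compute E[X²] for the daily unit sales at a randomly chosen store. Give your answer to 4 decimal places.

For each component E[X²] = Var + (mean)², giving A: 6.95568; B: 17.548; C: 38.
Overall E[X²] = 0.333333·6.95568 + 0.333333·17.548 + 0.333333·38 = 20.8346.

20.8346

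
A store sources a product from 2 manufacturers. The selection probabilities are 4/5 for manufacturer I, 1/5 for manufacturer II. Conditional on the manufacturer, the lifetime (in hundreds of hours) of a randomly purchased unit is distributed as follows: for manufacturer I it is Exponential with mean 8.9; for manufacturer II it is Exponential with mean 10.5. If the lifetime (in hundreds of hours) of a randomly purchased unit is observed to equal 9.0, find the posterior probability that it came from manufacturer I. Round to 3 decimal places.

Likelihoods f(9.0 | ·): I: 0.0408729; II: 0.0404165.
Posterior ∝ prior × likelihood. Numerator for I: 0.8·0.0408729 = 0.0326983.
Normalizing constant: 0.8·0.0408729 + 0.2·0.0404165 = 0.0407816.
P(I | observation) = 0.0326983 / 0.0407816 = 0.801791.

0.802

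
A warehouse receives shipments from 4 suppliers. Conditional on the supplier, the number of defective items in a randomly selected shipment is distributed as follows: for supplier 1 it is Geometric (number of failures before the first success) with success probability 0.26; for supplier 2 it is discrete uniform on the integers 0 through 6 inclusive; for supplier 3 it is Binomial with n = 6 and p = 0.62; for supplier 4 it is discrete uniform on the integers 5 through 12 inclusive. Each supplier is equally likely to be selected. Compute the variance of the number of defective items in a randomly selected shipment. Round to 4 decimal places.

10.8007

Per component, 1: μ=2.84615, E[X²]=19.0473; 2: μ=3, E[X²]=13; 3: μ=3.72, E[X²]=15.252; 4: μ=8.5, E[X²]=77.5.
E[X] = 0.25·2.84615 + 0.25·3 + 0.25·3.72 + 0.25·8.5 = 4.51654.
E[X²] = 0.25·19.0473 + 0.25·13 + 0.25·15.252 + 0.25·77.5 = 31.1998.
Var(X) = E[X²] − (E[X])² = 31.1998 − 20.3991 = 10.8007.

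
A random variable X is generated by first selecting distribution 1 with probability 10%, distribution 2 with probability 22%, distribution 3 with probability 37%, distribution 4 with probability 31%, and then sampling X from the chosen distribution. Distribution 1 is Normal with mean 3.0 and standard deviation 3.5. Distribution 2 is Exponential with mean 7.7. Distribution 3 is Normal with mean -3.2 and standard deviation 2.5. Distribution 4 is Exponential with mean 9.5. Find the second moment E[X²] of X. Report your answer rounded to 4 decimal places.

90.2689

For each component E[X²] = Var + (mean)², giving 1: 21.25; 2: 118.58; 3: 16.49; 4: 180.5.
Overall E[X²] = 0.1·21.25 + 0.22·118.58 + 0.37·16.49 + 0.31·180.5 = 90.2689.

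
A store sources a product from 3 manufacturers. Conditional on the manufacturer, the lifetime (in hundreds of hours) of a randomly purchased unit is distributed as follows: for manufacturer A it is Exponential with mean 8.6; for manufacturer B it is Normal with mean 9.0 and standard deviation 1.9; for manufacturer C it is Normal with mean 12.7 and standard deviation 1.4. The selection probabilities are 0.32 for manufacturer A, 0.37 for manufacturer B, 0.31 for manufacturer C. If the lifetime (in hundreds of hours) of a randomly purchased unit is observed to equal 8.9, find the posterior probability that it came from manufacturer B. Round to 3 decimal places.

0.834

Likelihoods f(8.9 | ·): A: 0.0413102; B: 0.209679; C: 0.00716115.
Posterior ∝ prior × likelihood. Numerator for B: 0.37·0.209679 = 0.0775812.
Normalizing constant: 0.32·0.0413102 + 0.37·0.209679 + 0.31·0.00716115 = 0.0930205.
P(B | observation) = 0.0775812 / 0.0930205 = 0.834023.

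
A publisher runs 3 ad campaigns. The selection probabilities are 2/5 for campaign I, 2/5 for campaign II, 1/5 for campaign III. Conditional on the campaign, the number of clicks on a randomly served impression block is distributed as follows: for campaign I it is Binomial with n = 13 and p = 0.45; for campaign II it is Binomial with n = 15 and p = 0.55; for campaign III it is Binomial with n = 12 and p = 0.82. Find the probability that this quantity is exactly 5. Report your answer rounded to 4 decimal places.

0.1005

Conditional on each campaign, P(X = 5): I: 0.198858; II: 0.0514629; III: 0.00179764.
By total probability, P(X = 5) = 0.4·0.198858 + 0.4·0.0514629 + 0.2·0.00179764 = 0.100488.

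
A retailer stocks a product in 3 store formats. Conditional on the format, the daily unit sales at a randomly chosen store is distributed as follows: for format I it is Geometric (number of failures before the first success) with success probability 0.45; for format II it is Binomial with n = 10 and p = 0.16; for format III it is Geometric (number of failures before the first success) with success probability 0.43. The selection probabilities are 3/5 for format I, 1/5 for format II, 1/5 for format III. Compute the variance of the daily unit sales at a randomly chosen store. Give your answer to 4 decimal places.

Per component, I: μ=1.22222, E[X²]=4.20988; II: μ=1.6, E[X²]=3.904; III: μ=1.32558, E[X²]=4.83991.
E[X] = 0.6·1.22222 + 0.2·1.6 + 0.2·1.32558 = 1.31845.
E[X²] = 0.6·4.20988 + 0.2·3.904 + 0.2·4.83991 = 4.27471.
Var(X) = E[X²] − (E[X])² = 4.27471 − 1.73831 = 2.5364.

2.5364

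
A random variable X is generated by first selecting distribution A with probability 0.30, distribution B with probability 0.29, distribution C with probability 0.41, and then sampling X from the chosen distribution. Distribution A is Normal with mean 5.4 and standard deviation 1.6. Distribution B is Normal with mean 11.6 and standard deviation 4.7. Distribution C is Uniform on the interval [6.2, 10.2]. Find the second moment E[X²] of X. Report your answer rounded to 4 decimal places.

83.0596

For each component E[X²] = Var + (mean)², giving A: 31.72; B: 156.65; C: 68.5733.
Overall E[X²] = 0.3·31.72 + 0.29·156.65 + 0.41·68.5733 = 83.0596.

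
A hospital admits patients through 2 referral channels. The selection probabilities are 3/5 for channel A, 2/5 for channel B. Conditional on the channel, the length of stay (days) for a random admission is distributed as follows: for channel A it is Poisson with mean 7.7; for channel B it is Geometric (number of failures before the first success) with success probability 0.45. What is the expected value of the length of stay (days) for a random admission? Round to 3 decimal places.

Component means — A: 7.7; B: 1.22222.
E[X] = 0.6·7.7 + 0.4·1.22222 = 5.10889.

5.109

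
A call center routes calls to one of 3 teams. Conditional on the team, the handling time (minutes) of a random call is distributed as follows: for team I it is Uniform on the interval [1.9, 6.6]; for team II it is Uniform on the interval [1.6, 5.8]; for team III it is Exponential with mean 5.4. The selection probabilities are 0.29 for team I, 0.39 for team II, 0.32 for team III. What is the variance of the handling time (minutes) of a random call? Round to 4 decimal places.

Per component, I: μ=4.25, E[X²]=19.9033; II: μ=3.7, E[X²]=15.16; III: μ=5.4, E[X²]=58.32.
E[X] = 0.29·4.25 + 0.39·3.7 + 0.32·5.4 = 4.4035.
E[X²] = 0.29·19.9033 + 0.39·15.16 + 0.32·58.32 = 30.3468.
Var(X) = E[X²] − (E[X])² = 30.3468 − 19.3908 = 10.956.

10.9560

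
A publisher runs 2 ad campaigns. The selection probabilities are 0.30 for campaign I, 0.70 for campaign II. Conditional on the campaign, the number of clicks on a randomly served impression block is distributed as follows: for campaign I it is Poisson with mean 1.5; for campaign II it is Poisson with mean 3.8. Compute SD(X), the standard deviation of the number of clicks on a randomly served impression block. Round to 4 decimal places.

2.0545

Per component, I: μ=1.5, E[X²]=3.75; II: μ=3.8, E[X²]=18.24.
E[X] = 0.3·1.5 + 0.7·3.8 = 3.11.
E[X²] = 0.3·3.75 + 0.7·18.24 = 13.893.
Var(X) = E[X²] − (E[X])² = 13.893 − 9.6721 = 4.2209.
SD(X) = √4.2209 = 2.05448.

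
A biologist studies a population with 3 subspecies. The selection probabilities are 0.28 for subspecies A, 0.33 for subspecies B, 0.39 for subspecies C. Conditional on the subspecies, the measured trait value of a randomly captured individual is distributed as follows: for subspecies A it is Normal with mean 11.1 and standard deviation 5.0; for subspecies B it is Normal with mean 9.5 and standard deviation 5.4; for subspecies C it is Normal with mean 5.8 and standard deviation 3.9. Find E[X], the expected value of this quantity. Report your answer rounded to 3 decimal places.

Component means — A: 11.1; B: 9.5; C: 5.8.
E[X] = 0.28·11.1 + 0.33·9.5 + 0.39·5.8 = 8.505.

8.505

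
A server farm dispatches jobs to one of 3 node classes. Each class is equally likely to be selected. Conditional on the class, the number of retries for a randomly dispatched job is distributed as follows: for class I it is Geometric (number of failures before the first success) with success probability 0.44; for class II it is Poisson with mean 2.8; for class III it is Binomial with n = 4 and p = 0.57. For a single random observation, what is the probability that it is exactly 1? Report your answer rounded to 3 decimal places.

Conditional on each class, P(X = 1): I: 0.2464; II: 0.170268; III: 0.181276.
By total probability, P(X = 1) = 0.333333·0.2464 + 0.333333·0.170268 + 0.333333·0.181276 = 0.199315.

0.199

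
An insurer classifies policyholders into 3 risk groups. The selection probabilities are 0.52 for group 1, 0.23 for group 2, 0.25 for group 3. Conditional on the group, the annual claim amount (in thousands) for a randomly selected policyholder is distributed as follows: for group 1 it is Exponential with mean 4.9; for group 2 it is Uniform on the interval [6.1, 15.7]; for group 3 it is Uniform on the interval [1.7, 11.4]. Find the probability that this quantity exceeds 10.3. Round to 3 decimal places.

0.221

Conditional on each group, P(X > 10.3): 1: 0.122207; 2: 0.5625; 3: 0.113402.
By total probability, P(X > 10.3) = 0.52·0.122207 + 0.23·0.5625 + 0.25·0.113402 = 0.221273.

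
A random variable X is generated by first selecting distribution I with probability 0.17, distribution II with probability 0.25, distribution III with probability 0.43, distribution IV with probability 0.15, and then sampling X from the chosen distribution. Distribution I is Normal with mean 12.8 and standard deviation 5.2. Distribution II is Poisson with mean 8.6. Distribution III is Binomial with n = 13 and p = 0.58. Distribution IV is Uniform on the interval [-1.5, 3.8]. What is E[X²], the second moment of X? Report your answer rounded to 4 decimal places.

For each component E[X²] = Var + (mean)², giving I: 190.88; II: 82.56; III: 60.0184; IV: 3.66333.
Overall E[X²] = 0.17·190.88 + 0.25·82.56 + 0.43·60.0184 + 0.15·3.66333 = 79.447.

79.4470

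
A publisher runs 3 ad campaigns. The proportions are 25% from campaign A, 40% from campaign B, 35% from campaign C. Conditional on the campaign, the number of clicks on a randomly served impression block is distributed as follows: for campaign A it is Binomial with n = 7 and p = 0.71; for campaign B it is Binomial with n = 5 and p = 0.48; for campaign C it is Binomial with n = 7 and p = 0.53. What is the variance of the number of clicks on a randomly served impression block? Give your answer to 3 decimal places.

Per component, A: μ=4.97, E[X²]=26.1422; B: μ=2.4, E[X²]=7.008; C: μ=3.71, E[X²]=15.5078.
E[X] = 0.25·4.97 + 0.4·2.4 + 0.35·3.71 = 3.501.
E[X²] = 0.25·26.1422 + 0.4·7.008 + 0.35·15.5078 = 14.7665.
Var(X) = E[X²] − (E[X])² = 14.7665 − 12.257 = 2.50948.

2.509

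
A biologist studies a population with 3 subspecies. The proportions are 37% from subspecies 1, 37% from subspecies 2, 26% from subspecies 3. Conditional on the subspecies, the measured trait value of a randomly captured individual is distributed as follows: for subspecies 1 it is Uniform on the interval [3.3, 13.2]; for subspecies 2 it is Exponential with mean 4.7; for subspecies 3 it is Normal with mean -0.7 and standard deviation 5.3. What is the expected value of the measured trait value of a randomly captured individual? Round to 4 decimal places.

Component means — 1: 8.25; 2: 4.7; 3: -0.7.
E[X] = 0.37·8.25 + 0.37·4.7 + 0.26·-0.7 = 4.6095.

4.6095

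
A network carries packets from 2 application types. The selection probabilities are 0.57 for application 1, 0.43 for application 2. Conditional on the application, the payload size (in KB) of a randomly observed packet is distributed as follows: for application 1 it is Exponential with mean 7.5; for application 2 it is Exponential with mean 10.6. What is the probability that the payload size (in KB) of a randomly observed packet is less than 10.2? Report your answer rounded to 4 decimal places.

0.6894

Conditional on each application, P(X < 10.2): 1: 0.743339; 2: 0.617973.
By total probability, P(X < 10.2) = 0.57·0.743339 + 0.43·0.617973 = 0.689432.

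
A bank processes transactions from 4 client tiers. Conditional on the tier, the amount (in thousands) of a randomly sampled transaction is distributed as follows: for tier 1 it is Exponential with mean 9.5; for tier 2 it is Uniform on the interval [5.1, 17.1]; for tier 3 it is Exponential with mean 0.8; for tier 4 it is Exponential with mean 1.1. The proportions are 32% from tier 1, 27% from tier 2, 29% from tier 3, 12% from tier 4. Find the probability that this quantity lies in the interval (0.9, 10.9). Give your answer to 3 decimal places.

Conditional on each tier, P(0.9 < X < 10.9): 1: 0.592141; 2: 0.483333; 3: 0.324651; 4: 0.441183.
By total probability, P(0.9 < X < 10.9) = 0.32·0.592141 + 0.27·0.483333 + 0.29·0.324651 + 0.12·0.441183 = 0.467076.

0.467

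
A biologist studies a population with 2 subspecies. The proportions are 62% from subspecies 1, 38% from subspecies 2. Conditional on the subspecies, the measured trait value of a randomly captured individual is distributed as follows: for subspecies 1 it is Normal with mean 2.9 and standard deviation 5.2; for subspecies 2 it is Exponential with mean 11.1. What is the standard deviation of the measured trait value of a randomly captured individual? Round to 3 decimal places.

Per component, 1: μ=2.9, E[X²]=35.45; 2: μ=11.1, E[X²]=246.42.
E[X] = 0.62·2.9 + 0.38·11.1 = 6.016.
E[X²] = 0.62·35.45 + 0.38·246.42 = 115.619.
Var(X) = E[X²] − (E[X])² = 115.619 − 36.1923 = 79.4263.
SD(X) = √79.4263 = 8.91215.

8.912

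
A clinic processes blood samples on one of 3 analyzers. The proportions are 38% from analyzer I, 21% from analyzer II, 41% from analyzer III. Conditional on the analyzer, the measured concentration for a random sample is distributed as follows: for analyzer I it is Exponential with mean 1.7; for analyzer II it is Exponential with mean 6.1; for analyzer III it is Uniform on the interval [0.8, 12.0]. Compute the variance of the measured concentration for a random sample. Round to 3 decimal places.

18.192

Per component, I: μ=1.7, E[X²]=5.78; II: μ=6.1, E[X²]=74.42; III: μ=6.4, E[X²]=51.4133.
E[X] = 0.38·1.7 + 0.21·6.1 + 0.41·6.4 = 4.551.
E[X²] = 0.38·5.78 + 0.21·74.42 + 0.41·51.4133 = 38.9041.
Var(X) = E[X²] − (E[X])² = 38.9041 − 20.7116 = 18.1925.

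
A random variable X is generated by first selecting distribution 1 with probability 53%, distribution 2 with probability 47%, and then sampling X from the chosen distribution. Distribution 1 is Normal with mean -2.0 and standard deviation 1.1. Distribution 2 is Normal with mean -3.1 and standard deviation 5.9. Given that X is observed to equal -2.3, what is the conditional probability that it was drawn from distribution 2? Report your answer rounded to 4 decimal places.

0.1453

Likelihoods f(-2.3 | ·): 1: 0.349435; 2: 0.0669986.
Posterior ∝ prior × likelihood. Numerator for 2: 0.47·0.0669986 = 0.0314893.
Normalizing constant: 0.53·0.349435 + 0.47·0.0669986 = 0.21669.
P(2 | observation) = 0.0314893 / 0.21669 = 0.14532.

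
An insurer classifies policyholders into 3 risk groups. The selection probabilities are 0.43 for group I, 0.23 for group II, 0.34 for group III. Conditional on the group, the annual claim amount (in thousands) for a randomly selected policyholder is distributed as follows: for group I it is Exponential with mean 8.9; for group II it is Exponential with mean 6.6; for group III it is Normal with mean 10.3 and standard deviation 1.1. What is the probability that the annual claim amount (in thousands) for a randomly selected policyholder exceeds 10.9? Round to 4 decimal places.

Conditional on each group, P(X > 10.9): I: 0.29384; II: 0.191759; III: 0.29272.
By total probability, P(X > 10.9) = 0.43·0.29384 + 0.23·0.191759 + 0.34·0.29272 = 0.269981.

0.2700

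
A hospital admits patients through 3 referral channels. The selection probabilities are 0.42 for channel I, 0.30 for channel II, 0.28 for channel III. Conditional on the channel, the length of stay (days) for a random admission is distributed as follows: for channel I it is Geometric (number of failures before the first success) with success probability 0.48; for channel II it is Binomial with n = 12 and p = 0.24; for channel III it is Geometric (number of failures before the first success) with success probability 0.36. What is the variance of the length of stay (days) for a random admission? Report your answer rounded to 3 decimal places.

3.553

Per component, I: μ=1.08333, E[X²]=3.43056; II: μ=2.88, E[X²]=10.4832; III: μ=1.77778, E[X²]=8.09877.
E[X] = 0.42·1.08333 + 0.3·2.88 + 0.28·1.77778 = 1.81678.
E[X²] = 0.42·3.43056 + 0.3·10.4832 + 0.28·8.09877 = 6.85345.
Var(X) = E[X²] − (E[X])² = 6.85345 − 3.30068 = 3.55277.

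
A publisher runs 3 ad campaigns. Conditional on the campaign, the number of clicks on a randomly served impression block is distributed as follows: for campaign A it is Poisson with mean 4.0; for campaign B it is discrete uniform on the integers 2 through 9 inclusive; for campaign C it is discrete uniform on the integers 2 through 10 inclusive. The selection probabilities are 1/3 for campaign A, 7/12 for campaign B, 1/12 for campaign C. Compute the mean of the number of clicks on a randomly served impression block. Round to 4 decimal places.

Component means — A: 4; B: 5.5; C: 6.
E[X] = 0.333333·4 + 0.583333·5.5 + 0.0833333·6 = 5.04167.

5.0417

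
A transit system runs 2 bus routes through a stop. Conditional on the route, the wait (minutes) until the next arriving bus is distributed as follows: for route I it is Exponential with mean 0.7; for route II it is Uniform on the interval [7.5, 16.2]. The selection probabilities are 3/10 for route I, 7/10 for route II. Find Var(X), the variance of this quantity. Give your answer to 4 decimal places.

30.6700

Per component, I: μ=0.7, E[X²]=0.98; II: μ=11.85, E[X²]=146.73.
E[X] = 0.3·0.7 + 0.7·11.85 = 8.505.
E[X²] = 0.3·0.98 + 0.7·146.73 = 103.005.
Var(X) = E[X²] − (E[X])² = 103.005 − 72.335 = 30.67.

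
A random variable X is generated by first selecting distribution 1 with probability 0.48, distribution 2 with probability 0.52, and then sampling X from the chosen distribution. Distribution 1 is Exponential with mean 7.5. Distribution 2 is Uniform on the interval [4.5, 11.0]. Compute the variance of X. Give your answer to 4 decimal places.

28.8464

Per component, 1: μ=7.5, E[X²]=112.5; 2: μ=7.75, E[X²]=63.5833.
E[X] = 0.48·7.5 + 0.52·7.75 = 7.63.
E[X²] = 0.48·112.5 + 0.52·63.5833 = 87.0633.
Var(X) = E[X²] − (E[X])² = 87.0633 − 58.2169 = 28.8464.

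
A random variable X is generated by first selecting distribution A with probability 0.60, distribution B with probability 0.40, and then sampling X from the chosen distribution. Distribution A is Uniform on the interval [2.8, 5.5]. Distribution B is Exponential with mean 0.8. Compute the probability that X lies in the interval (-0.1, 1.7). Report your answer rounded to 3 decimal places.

Conditional on each component, P(-0.1 < X < 1.7): A: 0; B: 0.880567.
By total probability, P(-0.1 < X < 1.7) = 0.6·0 + 0.4·0.880567 = 0.352227.

0.352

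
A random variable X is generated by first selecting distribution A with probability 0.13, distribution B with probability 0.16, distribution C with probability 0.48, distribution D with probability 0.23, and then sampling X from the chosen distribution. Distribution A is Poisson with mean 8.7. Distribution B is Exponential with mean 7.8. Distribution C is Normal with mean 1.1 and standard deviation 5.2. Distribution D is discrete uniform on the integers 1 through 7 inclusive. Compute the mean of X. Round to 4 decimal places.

3.8270

Component means — A: 8.7; B: 7.8; C: 1.1; D: 4.
E[X] = 0.13·8.7 + 0.16·7.8 + 0.48·1.1 + 0.23·4 = 3.827.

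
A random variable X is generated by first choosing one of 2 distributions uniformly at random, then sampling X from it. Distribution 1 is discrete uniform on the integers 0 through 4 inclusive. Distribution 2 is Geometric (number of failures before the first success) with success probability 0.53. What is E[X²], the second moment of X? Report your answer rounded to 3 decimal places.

For each component E[X²] = Var + (mean)², giving 1: 6; 2: 2.45959.
Overall E[X²] = 0.5·6 + 0.5·2.45959 = 4.2298.

4.230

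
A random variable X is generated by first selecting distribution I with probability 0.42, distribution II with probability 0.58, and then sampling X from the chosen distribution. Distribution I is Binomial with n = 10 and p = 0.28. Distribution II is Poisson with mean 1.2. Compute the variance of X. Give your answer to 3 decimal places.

2.166

Per component, I: μ=2.8, E[X²]=9.856; II: μ=1.2, E[X²]=2.64.
E[X] = 0.42·2.8 + 0.58·1.2 = 1.872.
E[X²] = 0.42·9.856 + 0.58·2.64 = 5.67072.
Var(X) = E[X²] − (E[X])² = 5.67072 − 3.50438 = 2.16634.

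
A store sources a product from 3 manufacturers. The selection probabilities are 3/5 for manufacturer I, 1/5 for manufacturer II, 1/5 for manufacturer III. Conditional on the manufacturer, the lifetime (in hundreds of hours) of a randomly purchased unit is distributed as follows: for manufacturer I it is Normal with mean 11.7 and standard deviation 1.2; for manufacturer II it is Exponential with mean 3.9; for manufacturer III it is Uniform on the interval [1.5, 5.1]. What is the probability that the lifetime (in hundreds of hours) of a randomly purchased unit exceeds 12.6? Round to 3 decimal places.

0.144

Conditional on each manufacturer, P(X > 12.6): I: 0.226627; II: 0.0395271; III: 0.
By total probability, P(X > 12.6) = 0.6·0.226627 + 0.2·0.0395271 + 0.2·0 = 0.143882.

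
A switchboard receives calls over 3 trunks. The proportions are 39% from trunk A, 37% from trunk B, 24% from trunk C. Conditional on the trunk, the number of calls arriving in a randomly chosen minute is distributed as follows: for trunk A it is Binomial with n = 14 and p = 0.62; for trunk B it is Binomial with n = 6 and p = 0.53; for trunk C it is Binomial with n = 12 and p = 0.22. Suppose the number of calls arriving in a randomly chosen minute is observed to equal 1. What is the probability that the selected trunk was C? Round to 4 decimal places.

0.6041

Likelihoods P(X=1 | ·): A: 2.99024e-05; B: 0.0729317; C: 0.17165.
Posterior ∝ prior × likelihood. Numerator for C: 0.24·0.17165 = 0.0411961.
Normalizing constant: 0.39·2.99024e-05 + 0.37·0.0729317 + 0.24·0.17165 = 0.0681925.
P(C | observation) = 0.0411961 / 0.0681925 = 0.604115.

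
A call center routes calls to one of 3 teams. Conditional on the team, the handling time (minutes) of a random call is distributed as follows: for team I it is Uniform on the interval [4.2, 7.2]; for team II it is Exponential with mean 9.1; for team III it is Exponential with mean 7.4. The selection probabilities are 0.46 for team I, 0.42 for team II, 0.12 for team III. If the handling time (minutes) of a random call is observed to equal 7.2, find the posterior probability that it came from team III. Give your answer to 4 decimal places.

Likelihoods f(7.2 | ·): I: 0.333333; II: 0.0498128; III: 0.0510754.
Posterior ∝ prior × likelihood. Numerator for III: 0.12·0.0510754 = 0.00612904.
Normalizing constant: 0.46·0.333333 + 0.42·0.0498128 + 0.12·0.0510754 = 0.180384.
P(III | observation) = 0.00612904 / 0.180384 = 0.0339778.

0.0340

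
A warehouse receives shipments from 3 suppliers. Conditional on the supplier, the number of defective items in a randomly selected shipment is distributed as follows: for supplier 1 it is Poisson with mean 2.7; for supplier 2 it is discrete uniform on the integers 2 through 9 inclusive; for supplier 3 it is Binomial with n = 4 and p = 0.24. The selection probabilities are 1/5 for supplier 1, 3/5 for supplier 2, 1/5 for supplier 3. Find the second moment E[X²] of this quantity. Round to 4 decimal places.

For each component E[X²] = Var + (mean)², giving 1: 9.99; 2: 35.5; 3: 1.6512.
Overall E[X²] = 0.2·9.99 + 0.6·35.5 + 0.2·1.6512 = 23.6282.

23.6282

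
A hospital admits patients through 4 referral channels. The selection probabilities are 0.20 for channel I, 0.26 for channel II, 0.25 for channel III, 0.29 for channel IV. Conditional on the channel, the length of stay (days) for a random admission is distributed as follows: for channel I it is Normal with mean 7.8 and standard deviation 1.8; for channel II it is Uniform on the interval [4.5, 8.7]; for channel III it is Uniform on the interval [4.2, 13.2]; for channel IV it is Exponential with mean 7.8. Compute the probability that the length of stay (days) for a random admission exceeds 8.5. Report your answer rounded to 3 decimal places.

Conditional on each channel, P(X > 8.5): I: 0.348679; II: 0.047619; III: 0.522222; IV: 0.336303.
By total probability, P(X > 8.5) = 0.2·0.348679 + 0.26·0.047619 + 0.25·0.522222 + 0.29·0.336303 = 0.3102.

0.310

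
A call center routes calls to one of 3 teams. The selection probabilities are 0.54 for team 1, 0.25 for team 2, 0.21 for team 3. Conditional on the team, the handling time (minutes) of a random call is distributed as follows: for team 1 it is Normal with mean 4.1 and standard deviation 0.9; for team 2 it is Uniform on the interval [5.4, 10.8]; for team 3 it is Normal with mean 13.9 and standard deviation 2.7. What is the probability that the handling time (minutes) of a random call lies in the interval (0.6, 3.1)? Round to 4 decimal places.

0.0719

Conditional on each team, P(0.6 < X < 3.1): 1: 0.13321; 2: 0; 3: 3.12514e-05.
By total probability, P(0.6 < X < 3.1) = 0.54·0.13321 + 0.25·0 + 0.21·3.12514e-05 = 0.0719399.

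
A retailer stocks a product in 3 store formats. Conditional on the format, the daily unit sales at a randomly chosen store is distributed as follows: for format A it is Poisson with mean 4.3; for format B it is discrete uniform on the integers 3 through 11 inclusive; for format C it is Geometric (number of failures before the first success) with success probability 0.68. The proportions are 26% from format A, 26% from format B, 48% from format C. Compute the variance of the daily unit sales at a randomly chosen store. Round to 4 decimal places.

10.8271

Per component, A: μ=4.3, E[X²]=22.79; B: μ=7, E[X²]=55.6667; C: μ=0.470588, E[X²]=0.913495.
E[X] = 0.26·4.3 + 0.26·7 + 0.48·0.470588 = 3.16388.
E[X²] = 0.26·22.79 + 0.26·55.6667 + 0.48·0.913495 = 20.8372.
Var(X) = E[X²] − (E[X])² = 20.8372 − 10.0102 = 10.8271.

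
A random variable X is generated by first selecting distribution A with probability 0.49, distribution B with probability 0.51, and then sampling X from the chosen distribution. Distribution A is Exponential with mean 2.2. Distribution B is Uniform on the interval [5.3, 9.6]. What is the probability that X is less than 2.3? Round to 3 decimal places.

Conditional on each component, P(X < 2.3): A: 0.648468; B: 0.
By total probability, P(X < 2.3) = 0.49·0.648468 + 0.51·0 = 0.317749.

0.318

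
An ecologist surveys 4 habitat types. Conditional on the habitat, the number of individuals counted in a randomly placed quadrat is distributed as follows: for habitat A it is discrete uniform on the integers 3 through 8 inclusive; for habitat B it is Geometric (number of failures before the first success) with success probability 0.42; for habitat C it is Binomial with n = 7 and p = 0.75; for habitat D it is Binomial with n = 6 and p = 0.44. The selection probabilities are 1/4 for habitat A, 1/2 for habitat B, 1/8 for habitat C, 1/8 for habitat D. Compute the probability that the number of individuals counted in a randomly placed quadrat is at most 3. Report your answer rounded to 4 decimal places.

Conditional on each habitat, P(X ≤ 3): A: 0.166667; B: 0.886835; C: 0.0705566; D: 0.761021.
By total probability, P(X ≤ 3) = 0.25·0.166667 + 0.5·0.886835 + 0.125·0.0705566 + 0.125·0.761021 = 0.589031.

0.5890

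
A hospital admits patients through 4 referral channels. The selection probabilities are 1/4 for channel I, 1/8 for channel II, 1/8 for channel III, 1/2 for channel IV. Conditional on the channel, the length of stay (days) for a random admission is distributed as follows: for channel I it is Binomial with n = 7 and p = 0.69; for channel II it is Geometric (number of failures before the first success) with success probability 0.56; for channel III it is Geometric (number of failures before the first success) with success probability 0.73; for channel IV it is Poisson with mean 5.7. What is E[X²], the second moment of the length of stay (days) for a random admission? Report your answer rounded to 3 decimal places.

For each component E[X²] = Var + (mean)², giving I: 24.8262; II: 2.02041; III: 0.64346; IV: 38.19.
Overall E[X²] = 0.25·24.8262 + 0.125·2.02041 + 0.125·0.64346 + 0.5·38.19 = 25.6345.

25.635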